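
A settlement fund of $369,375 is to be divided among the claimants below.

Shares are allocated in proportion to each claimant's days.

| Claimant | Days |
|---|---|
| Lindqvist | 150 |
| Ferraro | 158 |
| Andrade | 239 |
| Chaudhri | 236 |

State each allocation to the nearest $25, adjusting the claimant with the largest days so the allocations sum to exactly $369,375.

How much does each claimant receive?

Lindqvist: $70,750; Ferraro: $74,525; Andrade: $112,775; Chaudhri: $111,325

Days total: 783.
Proportional shares: Lindqvist 150/783 × $369,375 = 70,761.49; Ferraro 158/783 × $369,375 = 74,535.44; Andrade 239/783 × $369,375 = 112,746.65; Chaudhri 236/783 × $369,375 = 111,331.42.
Rounded to nearest $25: Lindqvist $70,750; Ferraro $74,525; Andrade $112,750; Chaudhri $111,325. Sum = $369,350.
Difference $369,375 − $369,350 = +$25 applied to largest days (Andrade): Andrade becomes $112,775.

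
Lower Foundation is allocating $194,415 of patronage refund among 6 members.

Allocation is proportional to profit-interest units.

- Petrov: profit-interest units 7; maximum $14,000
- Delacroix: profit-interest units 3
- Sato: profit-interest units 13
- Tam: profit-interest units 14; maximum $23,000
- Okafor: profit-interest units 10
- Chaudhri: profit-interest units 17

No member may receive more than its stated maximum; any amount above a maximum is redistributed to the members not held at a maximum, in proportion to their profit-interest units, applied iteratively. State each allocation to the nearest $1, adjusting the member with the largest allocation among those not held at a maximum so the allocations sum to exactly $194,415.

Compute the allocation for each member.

Petrov: $14,000; Delacroix: $10,982; Sato: $47,591; Tam: $23,000; Okafor: $36,608; Chaudhri: $62,234

Profit-interest units total: 64.
Proportional shares (ignoring caps): Petrov 21,264.14; Delacroix 9,113.20; Sato 39,490.55; Tam 42,528.28; Okafor 30,377.34; Chaudhri 51,641.48.
Held at cap: Petrov ($14,000), Tam ($23,000); residual $157,415 reallocated over remaining profit-interest units 43.
Redistributed shares: Delacroix 10,982.44 → $10,982; Sato 47,590.58 → $47,591; Okafor 36,608.14 → $36,608; Chaudhri 62,233.84 → $62,234.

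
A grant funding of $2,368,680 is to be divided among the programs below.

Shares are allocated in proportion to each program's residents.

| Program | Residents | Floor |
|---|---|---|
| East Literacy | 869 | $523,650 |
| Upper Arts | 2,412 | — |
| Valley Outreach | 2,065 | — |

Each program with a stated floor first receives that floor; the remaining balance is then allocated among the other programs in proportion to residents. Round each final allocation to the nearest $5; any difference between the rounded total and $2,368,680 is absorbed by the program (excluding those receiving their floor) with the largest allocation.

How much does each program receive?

East Literacy: $523,650 | Upper Arts: $994,015 | Valley Outreach: $851,015

Fund the minimums — East Literacy $523,650. Remaining pool $1,845,030.
Remaining pool split over remaining residents 4,477: Upper Arts 994,016.61 → $994,015; Valley Outreach 851,013.39 → $851,015.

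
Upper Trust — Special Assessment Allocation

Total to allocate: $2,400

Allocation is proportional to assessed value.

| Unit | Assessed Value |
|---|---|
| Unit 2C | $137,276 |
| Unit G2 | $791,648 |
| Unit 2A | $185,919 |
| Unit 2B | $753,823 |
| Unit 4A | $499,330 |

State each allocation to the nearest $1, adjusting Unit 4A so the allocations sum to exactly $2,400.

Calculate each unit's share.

Unit 2C: $139 | Unit G2: $802 | Unit 2A: $188 | Unit 2B: $764 | Unit 4A: $507

Total assessed value = 2,367,996.
Unrounded shares: Unit 2C 137,276/2,367,996 × $2,400 = 139.13; Unit G2 791,648/2,367,996 × $2,400 = 802.35; Unit 2A 185,919/2,367,996 × $2,400 = 188.43; Unit 2B 753,823/2,367,996 × $2,400 = 764.01; Unit 4A 499,330/2,367,996 × $2,400 = 506.08.
At nearest $1: Unit 2C $139; Unit G2 $802; Unit 2A $188; Unit 2B $764; Unit 4A $506. Sum = $2,399.
Difference $2,400 − $2,399 = +$1 applied to Unit 4A: Unit 4A becomes $507.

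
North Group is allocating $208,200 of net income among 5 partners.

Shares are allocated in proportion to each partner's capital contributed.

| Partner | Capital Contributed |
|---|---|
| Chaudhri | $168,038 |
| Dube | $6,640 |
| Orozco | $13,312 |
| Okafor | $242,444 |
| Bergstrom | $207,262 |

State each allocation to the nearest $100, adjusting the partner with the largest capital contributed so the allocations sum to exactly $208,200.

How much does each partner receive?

Chaudhri: $54,900 · Dube: $2,200 · Orozco: $4,300 · Okafor: $79,100 · Bergstrom: $67,700

Combined capital contributed = 637,696.
Unrounded shares: Chaudhri 168,038/637,696 × $208,200 = 54,862.37; Dube 6,640/637,696 × $208,200 = 2,167.88; Orozco 13,312/637,696 × $208,200 = 4,346.21; Okafor 242,444/637,696 × $208,200 = 79,155.02; Bergstrom 207,262/637,696 × $208,200 = 67,668.53.
At nearest $100: Chaudhri $54,900; Dube $2,200; Orozco $4,300; Okafor $79,200; Bergstrom $67,700. Sum = $208,300.
Difference $208,200 − $208,300 = −$100 applied to largest capital contributed (Okafor): Okafor becomes $79,100.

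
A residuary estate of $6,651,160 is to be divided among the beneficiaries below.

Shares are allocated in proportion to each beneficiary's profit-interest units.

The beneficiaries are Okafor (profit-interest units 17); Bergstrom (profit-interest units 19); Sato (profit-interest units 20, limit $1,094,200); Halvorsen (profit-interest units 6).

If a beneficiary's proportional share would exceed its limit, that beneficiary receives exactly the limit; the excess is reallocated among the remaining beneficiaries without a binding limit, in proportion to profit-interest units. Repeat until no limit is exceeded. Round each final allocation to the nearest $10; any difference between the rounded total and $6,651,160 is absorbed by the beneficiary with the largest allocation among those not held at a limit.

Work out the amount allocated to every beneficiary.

Profit-interest units total: 62.
Unconstrained shares: Okafor 1,823,705.16; Bergstrom 2,038,258.71; Sato 2,145,535.48; Halvorsen 643,660.65.
Held at cap: Sato ($1,094,200); balance $5,556,960 reallocated over remaining profit-interest units 42.
Remaining shares: Okafor 2,249,245.71 → $2,249,250; Bergstrom 2,513,862.86 → $2,513,860; Halvorsen 793,851.43 → $793,850.

Okafor: $2,249,250; Bergstrom: $2,513,860; Sato: $1,094,200; Halvorsen: $793,850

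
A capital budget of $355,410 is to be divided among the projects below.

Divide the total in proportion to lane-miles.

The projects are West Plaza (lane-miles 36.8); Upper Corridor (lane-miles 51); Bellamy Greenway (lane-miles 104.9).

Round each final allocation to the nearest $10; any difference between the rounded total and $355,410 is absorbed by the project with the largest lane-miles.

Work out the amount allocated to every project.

West Plaza: $67,870; Upper Corridor: $94,060; Bellamy Greenway: $193,480

Sum of lane-miles: 192.7.
Unrounded shares: West Plaza 36.8/192.7 × $355,410 = 67,872.80; Upper Corridor 51/192.7 × $355,410 = 94,062.84; Bellamy Greenway 104.9/192.7 × $355,410 = 193,474.36.
Rounded to nearest $10: West Plaza $67,870; Upper Corridor $94,060; Bellamy Greenway $193,470. Sum = $355,400.
Difference $355,410 − $355,400 = +$10 applied to largest lane-miles (Bellamy Greenway): Bellamy Greenway becomes $193,480.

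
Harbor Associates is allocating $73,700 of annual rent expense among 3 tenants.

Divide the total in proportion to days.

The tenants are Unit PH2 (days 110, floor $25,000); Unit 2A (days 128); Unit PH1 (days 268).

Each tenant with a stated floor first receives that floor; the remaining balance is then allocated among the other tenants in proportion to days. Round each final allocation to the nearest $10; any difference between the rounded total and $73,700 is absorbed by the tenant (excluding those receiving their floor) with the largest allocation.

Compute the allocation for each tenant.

Guaranteed amounts: Unit PH2 $25,000. Balance $48,700.
Balance split over remaining days 396: Unit 2A 15,741.41 → $15,740; Unit PH1 32,958.59 → $32,960.

Unit PH2: $25,000 | Unit 2A: $15,740 | Unit PH1: $32,960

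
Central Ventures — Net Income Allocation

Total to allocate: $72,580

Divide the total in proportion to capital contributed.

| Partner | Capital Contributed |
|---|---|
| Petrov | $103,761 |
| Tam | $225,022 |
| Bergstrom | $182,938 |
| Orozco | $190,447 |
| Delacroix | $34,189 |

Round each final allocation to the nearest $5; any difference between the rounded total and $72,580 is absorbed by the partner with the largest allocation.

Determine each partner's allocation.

Petrov: $10,225; Tam: $22,185; Bergstrom: $18,030; Orozco: $18,770; Delacroix: $3,370

Sum of capital contributed: 736,357.
Unrounded shares: Petrov 103,761/736,357 × $72,580 = 10,227.34; Tam 225,022/736,357 × $72,580 = 22,179.59; Bergstrom 182,938/736,357 × $72,580 = 18,031.53; Orozco 190,447/736,357 × $72,580 = 18,771.66; Delacroix 34,189/736,357 × $72,580 = 3,369.88.
Rounded to nearest $5: Petrov $10,225; Tam $22,180; Bergstrom $18,030; Orozco $18,770; Delacroix $3,370. Sum = $72,575.
Difference $72,580 − $72,575 = +$5 applied to largest allocation (Tam): Tam becomes $22,185.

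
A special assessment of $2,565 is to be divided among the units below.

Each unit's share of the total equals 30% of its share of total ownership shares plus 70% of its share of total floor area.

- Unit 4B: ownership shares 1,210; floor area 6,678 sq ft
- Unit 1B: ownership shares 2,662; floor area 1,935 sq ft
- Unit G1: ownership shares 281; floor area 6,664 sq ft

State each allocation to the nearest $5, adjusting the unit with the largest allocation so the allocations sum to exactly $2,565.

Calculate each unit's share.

Unit 4B: $1,010 | Unit 1B: $720 | Unit G1: $835

Totals — ownership shares 4,153, floor area 15,277.
Blended shares (30% ownership shares + 70% floor area): Unit 4B 0.3934; Unit 1B 0.2810; Unit G1 0.3256.
Unrounded shares: Unit 4B 1,009.06; Unit 1B 720.66; Unit G1 835.28.
At nearest $5: Unit 4B $1,010; Unit 1B $720; Unit G1 $835. Sum = $2,565.
Rounded total matches; no reconciliation needed.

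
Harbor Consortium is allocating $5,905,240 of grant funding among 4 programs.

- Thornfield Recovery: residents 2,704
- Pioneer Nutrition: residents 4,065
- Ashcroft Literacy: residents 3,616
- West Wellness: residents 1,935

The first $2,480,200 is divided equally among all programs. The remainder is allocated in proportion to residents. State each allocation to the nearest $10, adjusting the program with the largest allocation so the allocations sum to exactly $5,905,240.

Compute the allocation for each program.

Thornfield Recovery: $1,371,780 | Pioneer Nutrition: $1,750,150 | Ashcroft Literacy: $1,625,320 | West Wellness: $1,157,990

First tranche $2,480,200 split equally: $620,050 each.
Remainder $3,425,040 by residents (total 12,320): Thornfield Recovery 751,729.56 → $751,730; Pioneer Nutrition 1,130,096.40 → $1,130,100; Ashcroft Literacy 1,005,271.48 → $1,005,270; West Wellness 537,942.56 → $537,940.
Totals: Thornfield Recovery $620,050 + $751,730 = $1,371,780; Pioneer Nutrition $620,050 + $1,130,100 = $1,750,150; Ashcroft Literacy $620,050 + $1,005,270 = $1,625,320; West Wellness $620,050 + $537,940 = $1,157,990.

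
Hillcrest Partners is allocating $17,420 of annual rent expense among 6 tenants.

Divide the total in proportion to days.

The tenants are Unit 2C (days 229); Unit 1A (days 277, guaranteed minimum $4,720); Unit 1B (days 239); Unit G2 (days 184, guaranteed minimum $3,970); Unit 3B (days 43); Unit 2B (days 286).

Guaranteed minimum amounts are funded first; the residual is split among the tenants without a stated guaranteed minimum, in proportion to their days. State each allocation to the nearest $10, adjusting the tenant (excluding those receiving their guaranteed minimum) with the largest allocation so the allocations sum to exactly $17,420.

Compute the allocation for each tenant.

Fund the minimums — Unit 1A $4,720; Unit G2 $3,970. Remaining pool $8,730.
Remaining pool split over remaining days 797: Unit 2C 2,508.37 → $2,510; Unit 1B 2,617.90 → $2,620; Unit 3B 471.00 → $470; Unit 2B 3,132.72 → $3,130.

Unit 2C: $2,510 | Unit 1A: $4,720 | Unit 1B: $2,620 | Unit G2: $3,970 | Unit 3B: $470 | Unit 2B: $3,130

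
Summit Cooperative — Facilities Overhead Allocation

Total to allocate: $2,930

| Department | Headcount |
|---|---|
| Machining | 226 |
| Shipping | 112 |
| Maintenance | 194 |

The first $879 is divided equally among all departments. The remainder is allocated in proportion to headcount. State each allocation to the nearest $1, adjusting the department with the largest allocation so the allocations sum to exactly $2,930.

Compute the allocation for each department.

First tranche $879 split equally: $293 each.
Remainder $2,051 by headcount (total 532): Machining 871.29 → $871; Shipping 431.79 → $432; Maintenance 747.92 → $748.
Totals: Machining $293 + $871 = $1,164; Shipping $293 + $432 = $725; Maintenance $293 + $748 = $1,041.

Machining: $1,164 · Shipping: $725 · Maintenance: $1,041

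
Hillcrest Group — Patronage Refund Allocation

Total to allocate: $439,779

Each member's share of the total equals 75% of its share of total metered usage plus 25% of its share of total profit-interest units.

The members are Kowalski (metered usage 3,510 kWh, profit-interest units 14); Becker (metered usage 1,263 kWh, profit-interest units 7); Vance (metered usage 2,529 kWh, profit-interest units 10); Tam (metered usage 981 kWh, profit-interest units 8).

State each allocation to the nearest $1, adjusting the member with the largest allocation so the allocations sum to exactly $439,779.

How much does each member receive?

Kowalski: $179,238; Becker: $70,027; Vance: $128,897; Tam: $61,617

Metered usage total 8,283; profit-interest units total 39.
Blended shares (75% metered usage + 25% profit-interest units): Kowalski 0.4076; Becker 0.1592; Vance 0.2931; Tam 0.1401.
Proportional shares: Kowalski 179,237.75; Becker 70,027.12; Vance 128,897.33; Tam 61,616.80.
After rounding ($1): Kowalski $179,238; Becker $70,027; Vance $128,897; Tam $61,617. Sum = $439,779.
Sum already equals the total — no adjustment.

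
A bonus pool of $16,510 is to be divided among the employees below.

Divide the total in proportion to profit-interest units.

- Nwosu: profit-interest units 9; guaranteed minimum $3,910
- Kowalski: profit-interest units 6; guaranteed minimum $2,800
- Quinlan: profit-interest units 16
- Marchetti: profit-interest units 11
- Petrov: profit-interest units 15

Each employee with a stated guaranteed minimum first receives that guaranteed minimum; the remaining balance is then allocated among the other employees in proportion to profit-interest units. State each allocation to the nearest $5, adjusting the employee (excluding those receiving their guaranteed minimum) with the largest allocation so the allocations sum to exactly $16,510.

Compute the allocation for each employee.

Fund the minimums — Nwosu $3,910; Kowalski $2,800. Remaining pool $9,800.
Remaining pool split over remaining profit-interest units 42: Quinlan 3,733.33 → $3,735; Marchetti 2,566.67 → $2,565; Petrov 3,500.00 → $3,500.

Nwosu: $3,910 · Kowalski: $2,800 · Quinlan: $3,735 · Marchetti: $2,565 · Petrov: $3,500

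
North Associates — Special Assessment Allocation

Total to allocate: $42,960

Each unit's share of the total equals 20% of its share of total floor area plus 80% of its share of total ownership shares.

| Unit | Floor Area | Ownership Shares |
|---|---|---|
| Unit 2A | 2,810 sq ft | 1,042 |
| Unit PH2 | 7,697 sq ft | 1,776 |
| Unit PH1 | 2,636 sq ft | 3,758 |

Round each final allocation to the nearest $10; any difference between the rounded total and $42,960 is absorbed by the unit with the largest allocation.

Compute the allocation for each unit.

Unit 2A: $7,280; Unit PH2: $14,310; Unit PH1: $21,370

Floor area total 13,143; ownership shares total 6,576.
Combined weights (20% floor area + 80% ownership shares): Unit 2A 0.1695; Unit PH2 0.3332; Unit PH1 0.4973.
Unrounded shares: Unit 2A 7,282.77; Unit PH2 14,313.64; Unit PH1 21,363.59.
After rounding ($10): Unit 2A $7,280; Unit PH2 $14,310; Unit PH1 $21,360. Sum = $42,950.
Difference $42,960 − $42,950 = +$10 applied to largest allocation (Unit PH1): Unit PH1 becomes $21,370.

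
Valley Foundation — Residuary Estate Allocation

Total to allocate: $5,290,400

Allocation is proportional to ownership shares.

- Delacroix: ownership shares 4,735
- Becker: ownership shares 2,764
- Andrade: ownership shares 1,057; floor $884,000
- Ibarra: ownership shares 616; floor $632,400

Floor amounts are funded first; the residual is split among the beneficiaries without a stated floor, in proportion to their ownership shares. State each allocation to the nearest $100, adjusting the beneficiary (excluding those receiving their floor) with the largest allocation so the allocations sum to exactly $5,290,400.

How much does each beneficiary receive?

Guaranteed amounts: Andrade $884,000; Ibarra $632,400. Residual $3,774,000.
Residual split over remaining ownership shares 7,499: Delacroix 2,382,969.73 → $2,383,000; Becker 1,391,030.27 → $1,391,000.

Delacroix: $2,383,000 · Becker: $1,391,000 · Andrade: $884,000 · Ibarra: $632,400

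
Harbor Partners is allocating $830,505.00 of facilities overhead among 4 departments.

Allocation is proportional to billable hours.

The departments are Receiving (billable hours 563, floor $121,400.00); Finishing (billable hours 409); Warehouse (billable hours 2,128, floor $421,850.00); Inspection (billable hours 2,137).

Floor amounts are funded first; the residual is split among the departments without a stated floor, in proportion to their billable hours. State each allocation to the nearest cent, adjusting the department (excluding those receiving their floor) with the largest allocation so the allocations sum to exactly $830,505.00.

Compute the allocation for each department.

Fund the minimums — Receiving $121,400.00; Warehouse $421,850.00. Residual $287,255.00.
Residual split over remaining billable hours 2,546: Finishing 46,145.8346 → $46,145.83; Inspection 241,109.1654 → $241,109.17.

Receiving: $121,400.00 | Finishing: $46,145.83 | Warehouse: $421,850.00 | Inspection: $241,109.17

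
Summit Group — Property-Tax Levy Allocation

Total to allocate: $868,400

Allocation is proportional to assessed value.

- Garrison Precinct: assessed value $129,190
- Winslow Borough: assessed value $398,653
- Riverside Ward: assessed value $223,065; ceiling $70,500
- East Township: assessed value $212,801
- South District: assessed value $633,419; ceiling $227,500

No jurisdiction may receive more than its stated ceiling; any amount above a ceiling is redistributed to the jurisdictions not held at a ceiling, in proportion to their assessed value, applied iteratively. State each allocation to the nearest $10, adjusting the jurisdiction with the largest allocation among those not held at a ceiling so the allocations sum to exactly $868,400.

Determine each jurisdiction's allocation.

Garrison Precinct: $99,490 | Winslow Borough: $307,020 | Riverside Ward: $70,500 | East Township: $163,890 | South District: $227,500

Total assessed value = 1,597,128.
Pro-rata shares before constraints: Garrison Precinct 70,243.96; Winslow Borough 216,758.00; Riverside Ward 121,286.24; East Township 115,705.43; South District 344,406.37.
Cap binds for Riverside Ward ($70,500), South District ($227,500); balance $570,400 reallocated over remaining assessed value 740,644.
Remaining shares: Garrison Precinct 99,494.46 → $99,490; Winslow Borough 307,018.85 → $307,020; East Township 163,886.69 → $163,890.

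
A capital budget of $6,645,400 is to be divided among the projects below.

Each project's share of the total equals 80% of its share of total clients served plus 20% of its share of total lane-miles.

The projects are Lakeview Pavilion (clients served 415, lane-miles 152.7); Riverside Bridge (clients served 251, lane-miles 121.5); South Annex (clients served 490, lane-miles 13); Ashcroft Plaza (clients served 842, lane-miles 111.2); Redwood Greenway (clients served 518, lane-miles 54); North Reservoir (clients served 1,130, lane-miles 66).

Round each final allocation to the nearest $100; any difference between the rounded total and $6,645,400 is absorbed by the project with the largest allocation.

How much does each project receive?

Totals — clients served 3,646, lane-miles 518.4.
Composite weights (80% clients served + 20% lane-miles): Lakeview Pavilion 0.1500; Riverside Bridge 0.1019; South Annex 0.1125; Ashcroft Plaza 0.2277; Redwood Greenway 0.1345; North Reservoir 0.2734.
Unrounded shares: Lakeview Pavilion 996,615.50; Riverside Bridge 677,492.24; South Annex 747,810.30; Ashcroft Plaza 1,512,836.25; Redwood Greenway 893,754.05; North Reservoir 1,816,891.66.
After rounding ($100): Lakeview Pavilion $996,600; Riverside Bridge $677,500; South Annex $747,800; Ashcroft Plaza $1,512,800; Redwood Greenway $893,800; North Reservoir $1,816,900. Sum = $6,645,400.
Sum already equals the total — no adjustment.

Lakeview Pavilion: $996,600 | Riverside Bridge: $677,500 | South Annex: $747,800 | Ashcroft Plaza: $1,512,800 | Redwood Greenway: $893,800 | North Reservoir: $1,816,900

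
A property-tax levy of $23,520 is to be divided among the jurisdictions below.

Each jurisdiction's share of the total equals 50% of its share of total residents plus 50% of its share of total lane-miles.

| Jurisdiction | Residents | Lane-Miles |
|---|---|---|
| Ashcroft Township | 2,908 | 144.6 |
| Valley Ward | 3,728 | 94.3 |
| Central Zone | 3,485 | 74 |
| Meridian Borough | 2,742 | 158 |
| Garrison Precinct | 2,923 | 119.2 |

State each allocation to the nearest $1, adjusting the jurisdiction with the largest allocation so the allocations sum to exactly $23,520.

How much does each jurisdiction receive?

Totals — residents 15,786, lane-miles 590.1.
Blended shares (50% residents + 50% lane-miles): Ashcroft Township 0.2146; Valley Ward 0.1980; Central Zone 0.1731; Meridian Borough 0.2207; Garrison Precinct 0.1936.
Raw shares: Ashcroft Township 5,048.06; Valley Ward 4,656.51; Central Zone 4,070.93; Meridian Borough 5,191.45; Garrison Precinct 4,553.05.
At nearest $1: Ashcroft Township $5,048; Valley Ward $4,657; Central Zone $4,071; Meridian Borough $5,191; Garrison Precinct $4,553. Sum = $23,520.
Rounded total matches; no reconciliation needed.

Ashcroft Township: $5,048 · Valley Ward: $4,657 · Central Zone: $4,071 · Meridian Borough: $5,191 · Garrison Precinct: $4,553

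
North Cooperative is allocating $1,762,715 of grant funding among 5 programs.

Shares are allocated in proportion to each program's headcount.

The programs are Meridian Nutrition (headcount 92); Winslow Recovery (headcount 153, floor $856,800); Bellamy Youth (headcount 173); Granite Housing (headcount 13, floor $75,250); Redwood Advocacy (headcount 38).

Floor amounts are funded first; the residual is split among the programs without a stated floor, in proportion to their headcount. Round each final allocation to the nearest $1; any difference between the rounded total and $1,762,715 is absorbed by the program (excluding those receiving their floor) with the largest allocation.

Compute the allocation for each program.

Fund the minimums — Winslow Recovery $856,800; Granite Housing $75,250. Residual $830,665.
Residual split over remaining headcount 303: Meridian Nutrition 252,215.12 → $252,215; Bellamy Youth 474,274.08 → $474,274; Redwood Advocacy 104,175.81 → $104,176.

Meridian Nutrition: $252,215; Winslow Recovery: $856,800; Bellamy Youth: $474,274; Granite Housing: $75,250; Redwood Advocacy: $104,176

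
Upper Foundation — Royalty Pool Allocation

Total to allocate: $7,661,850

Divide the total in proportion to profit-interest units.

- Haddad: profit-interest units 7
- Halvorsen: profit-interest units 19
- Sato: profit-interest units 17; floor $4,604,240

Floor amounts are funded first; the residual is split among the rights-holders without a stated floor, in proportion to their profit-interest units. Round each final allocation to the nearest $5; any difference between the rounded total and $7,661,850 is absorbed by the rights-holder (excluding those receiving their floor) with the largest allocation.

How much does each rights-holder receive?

Haddad: $823,205 | Halvorsen: $2,234,405 | Sato: $4,604,240

Minimums first: Sato $4,604,240. Balance $3,057,610.
Balance split over remaining profit-interest units 26: Haddad 823,202.69 → $823,205; Halvorsen 2,234,407.31 → $2,234,405.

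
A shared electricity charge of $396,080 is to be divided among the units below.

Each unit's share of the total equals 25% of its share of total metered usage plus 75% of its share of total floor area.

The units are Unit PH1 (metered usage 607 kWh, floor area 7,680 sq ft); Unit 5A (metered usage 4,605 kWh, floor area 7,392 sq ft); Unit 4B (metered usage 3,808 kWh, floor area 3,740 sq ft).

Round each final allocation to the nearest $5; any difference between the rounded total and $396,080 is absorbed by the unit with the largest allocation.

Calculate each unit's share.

Unit PH1: $127,940; Unit 5A: $167,280; Unit 4B: $100,860

Totals — metered usage 9,020, floor area 18,812.
Composite weights (25% metered usage + 75% floor area): Unit PH1 0.3230; Unit 5A 0.4223; Unit 4B 0.2547.
Proportional shares: Unit PH1 127,938.30; Unit 5A 167,279.85; Unit 4B 100,861.85.
After rounding ($5): Unit PH1 $127,940; Unit 5A $167,280; Unit 4B $100,860. Sum = $396,080.
No rounding difference to absorb.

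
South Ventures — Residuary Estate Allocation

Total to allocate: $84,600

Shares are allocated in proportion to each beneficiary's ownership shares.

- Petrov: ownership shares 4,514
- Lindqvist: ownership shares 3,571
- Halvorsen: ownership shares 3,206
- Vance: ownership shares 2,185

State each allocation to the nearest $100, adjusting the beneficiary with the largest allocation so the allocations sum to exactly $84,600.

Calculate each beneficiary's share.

Petrov: $28,400 | Lindqvist: $22,400 | Halvorsen: $20,100 | Vance: $13,700

Total ownership shares = 13,476.
Proportional shares: Petrov 4,514/13,476 × $84,600 = 28,338.11; Lindqvist 3,571/13,476 × $84,600 = 22,418.12; Halvorsen 3,206/13,476 × $84,600 = 20,126.71; Vance 2,185/13,476 × $84,600 = 13,717.05.
At nearest $100: Petrov $28,300; Lindqvist $22,400; Halvorsen $20,100; Vance $13,700. Sum = $84,500.
Difference $84,600 − $84,500 = +$100 applied to largest allocation (Petrov): Petrov becomes $28,400.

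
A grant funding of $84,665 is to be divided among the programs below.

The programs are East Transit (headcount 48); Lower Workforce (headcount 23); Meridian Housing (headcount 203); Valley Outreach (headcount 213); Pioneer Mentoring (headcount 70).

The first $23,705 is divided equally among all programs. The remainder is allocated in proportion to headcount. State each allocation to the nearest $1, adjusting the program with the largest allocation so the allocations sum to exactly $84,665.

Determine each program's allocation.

East Transit: $9,994 · Lower Workforce: $7,258 · Meridian Housing: $26,958 · Valley Outreach: $28,053 · Pioneer Mentoring: $12,402

First tranche $23,705 split equally: $4,741 each.
Remainder $60,960 by headcount (total 557): East Transit 5,253.29 → $5,253; Lower Workforce 2,517.20 → $2,517; Meridian Housing 22,217.02 → $22,217; Valley Outreach 23,311.45 → $23,311; Pioneer Mentoring 7,661.04 → $7,661.
Rounding difference +$1 on remainder applied to Valley Outreach.
Totals: East Transit $4,741 + $5,253 = $9,994; Lower Workforce $4,741 + $2,517 = $7,258; Meridian Housing $4,741 + $22,217 = $26,958; Valley Outreach $4,741 + $23,312 = $28,053; Pioneer Mentoring $4,741 + $7,661 = $12,402.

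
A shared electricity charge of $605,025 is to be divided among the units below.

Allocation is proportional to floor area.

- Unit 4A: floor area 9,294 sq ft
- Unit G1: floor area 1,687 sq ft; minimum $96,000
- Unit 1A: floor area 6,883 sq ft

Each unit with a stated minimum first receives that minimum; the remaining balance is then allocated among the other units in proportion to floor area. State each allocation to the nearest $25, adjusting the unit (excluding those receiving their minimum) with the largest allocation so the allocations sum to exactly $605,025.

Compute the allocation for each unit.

Unit 4A: $292,450 | Unit G1: $96,000 | Unit 1A: $216,575

Fund the minimums — Unit G1 $96,000. Balance $509,025.
Balance split over remaining floor area 16,177: Unit 4A 292,444.73 → $292,450; Unit 1A 216,580.27 → $216,575.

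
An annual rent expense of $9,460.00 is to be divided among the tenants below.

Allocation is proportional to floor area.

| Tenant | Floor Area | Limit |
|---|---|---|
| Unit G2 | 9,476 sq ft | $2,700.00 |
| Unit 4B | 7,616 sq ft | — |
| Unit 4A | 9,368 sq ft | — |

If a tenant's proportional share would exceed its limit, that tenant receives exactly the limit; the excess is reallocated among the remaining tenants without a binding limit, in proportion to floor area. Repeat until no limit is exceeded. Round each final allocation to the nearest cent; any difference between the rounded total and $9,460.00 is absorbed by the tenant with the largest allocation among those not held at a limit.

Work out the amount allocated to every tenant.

Combined floor area = 26,460.
Unconstrained shares: Unit G2 3,387.8670; Unit 4B 2,722.8783; Unit 4A 3,349.2547.
Held at cap: Unit G2 ($2,700.00); balance $6,760.00 reallocated over remaining floor area 16,984.
Remaining shares: Unit 4B 3,031.3330 → $3,031.33; Unit 4A 3,728.6670 → $3,728.67.

Unit G2: $2,700.00 | Unit 4B: $3,031.33 | Unit 4A: $3,728.67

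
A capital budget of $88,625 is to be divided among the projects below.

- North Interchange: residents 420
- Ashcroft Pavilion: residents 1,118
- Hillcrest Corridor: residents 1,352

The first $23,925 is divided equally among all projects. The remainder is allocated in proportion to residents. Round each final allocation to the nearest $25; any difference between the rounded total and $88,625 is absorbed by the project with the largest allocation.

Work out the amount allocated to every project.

First tranche $23,925 split equally: $7,975 each.
Remainder $64,700 by residents (total 2,890): North Interchange 9,402.77 → $9,400; Ashcroft Pavilion 25,029.27 → $25,025; Hillcrest Corridor 30,267.96 → $30,275.
Totals: North Interchange $7,975 + $9,400 = $17,375; Ashcroft Pavilion $7,975 + $25,025 = $33,000; Hillcrest Corridor $7,975 + $30,275 = $38,250.

North Interchange: $17,375 | Ashcroft Pavilion: $33,000 | Hillcrest Corridor: $38,250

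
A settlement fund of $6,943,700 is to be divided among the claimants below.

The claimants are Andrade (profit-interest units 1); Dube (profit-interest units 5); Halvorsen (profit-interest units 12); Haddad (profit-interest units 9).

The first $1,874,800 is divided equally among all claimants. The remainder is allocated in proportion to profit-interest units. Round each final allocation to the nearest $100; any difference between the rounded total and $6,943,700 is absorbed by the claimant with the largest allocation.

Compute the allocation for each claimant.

Andrade: $656,400 · Dube: $1,407,400 · Halvorsen: $2,721,600 · Haddad: $2,158,300

First tranche $1,874,800 split equally: $468,700 each.
Remainder $5,068,900 by profit-interest units (total 27): Andrade 187,737.04 → $187,700; Dube 938,685.19 → $938,700; Halvorsen 2,252,844.44 → $2,252,800; Haddad 1,689,633.33 → $1,689,600.
Rounding difference +$100 on remainder applied to Halvorsen.
Totals: Andrade $468,700 + $187,700 = $656,400; Dube $468,700 + $938,700 = $1,407,400; Halvorsen $468,700 + $2,252,900 = $2,721,600; Haddad $468,700 + $1,689,600 = $2,158,300.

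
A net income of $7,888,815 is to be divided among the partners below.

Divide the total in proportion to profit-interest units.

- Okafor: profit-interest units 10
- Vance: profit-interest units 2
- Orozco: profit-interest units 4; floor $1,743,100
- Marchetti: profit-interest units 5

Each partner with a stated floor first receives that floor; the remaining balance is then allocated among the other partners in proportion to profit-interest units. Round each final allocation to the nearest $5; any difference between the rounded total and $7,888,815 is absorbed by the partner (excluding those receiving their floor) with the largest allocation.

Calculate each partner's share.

Okafor: $3,615,125 · Vance: $723,025 · Orozco: $1,743,100 · Marchetti: $1,807,565

Guaranteed amounts: Orozco $1,743,100. Balance $6,145,715.
Balance split over remaining profit-interest units 17: Okafor 3,615,126.47 → $3,615,125; Vance 723,025.29 → $723,025; Marchetti 1,807,563.24 → $1,807,565.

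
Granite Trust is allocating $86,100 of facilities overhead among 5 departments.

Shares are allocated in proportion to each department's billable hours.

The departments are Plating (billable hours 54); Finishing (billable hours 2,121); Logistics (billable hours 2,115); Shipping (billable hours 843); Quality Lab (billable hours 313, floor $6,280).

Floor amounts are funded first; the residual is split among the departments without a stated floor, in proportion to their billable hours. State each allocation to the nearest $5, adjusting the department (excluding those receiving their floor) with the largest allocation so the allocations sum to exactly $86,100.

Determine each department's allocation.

Guaranteed amounts: Quality Lab $6,280. Residual $79,820.
Residual split over remaining billable hours 5,133: Plating 839.72 → $840; Finishing 32,982.31 → $32,980; Logistics 32,889.01 → $32,890; Shipping 13,108.95 → $13,110.

Plating: $840 · Finishing: $32,980 · Logistics: $32,890 · Shipping: $13,110 · Quality Lab: $6,280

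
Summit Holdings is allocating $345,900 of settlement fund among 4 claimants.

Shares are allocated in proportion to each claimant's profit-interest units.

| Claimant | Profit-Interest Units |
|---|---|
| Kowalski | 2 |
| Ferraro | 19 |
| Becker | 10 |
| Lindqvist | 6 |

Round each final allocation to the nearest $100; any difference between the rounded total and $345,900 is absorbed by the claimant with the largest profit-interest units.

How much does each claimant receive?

Total profit-interest units = 2 + 19 + 10 + 6 = 37.
Unrounded shares: Kowalski 18,697.30; Ferraro 177,624.32; Becker 93,486.49; Lindqvist 56,091.89.
Rounded to nearest $100: Kowalski $18,700; Ferraro $177,600; Becker $93,500; Lindqvist $56,100. Sum = $345,900.
Rounded total matches; no reconciliation needed.

Kowalski: $18,700 | Ferraro: $177,600 | Becker: $93,500 | Lindqvist: $56,100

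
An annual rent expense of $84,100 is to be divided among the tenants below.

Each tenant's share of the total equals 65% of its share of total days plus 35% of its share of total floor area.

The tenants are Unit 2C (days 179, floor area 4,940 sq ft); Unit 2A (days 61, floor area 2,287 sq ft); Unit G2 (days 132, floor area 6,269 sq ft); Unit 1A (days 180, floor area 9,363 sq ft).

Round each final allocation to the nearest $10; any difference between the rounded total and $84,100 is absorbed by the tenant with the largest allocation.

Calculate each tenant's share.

Days total 552; floor area total 22,859.
Blended shares (65% days + 35% floor area): Unit 2C 0.2864; Unit 2A 0.1068; Unit G2 0.2514; Unit 1A 0.3553.
Raw shares: Unit 2C 24,087.64; Unit 2A 8,985.80; Unit G2 21,144.51; Unit 1A 29,882.06.
At nearest $10: Unit 2C $24,090; Unit 2A $8,990; Unit G2 $21,140; Unit 1A $29,880. Sum = $84,100.
Rounded total matches; no reconciliation needed.

Unit 2C: $24,090 | Unit 2A: $8,990 | Unit G2: $21,140 | Unit 1A: $29,880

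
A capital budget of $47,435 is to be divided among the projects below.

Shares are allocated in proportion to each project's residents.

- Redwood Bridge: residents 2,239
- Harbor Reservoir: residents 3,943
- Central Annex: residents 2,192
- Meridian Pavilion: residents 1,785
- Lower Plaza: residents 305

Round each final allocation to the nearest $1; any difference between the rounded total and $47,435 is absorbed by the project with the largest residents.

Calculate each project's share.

Redwood Bridge: $10,150; Harbor Reservoir: $17,873; Central Annex: $9,937; Meridian Pavilion: $8,092; Lower Plaza: $1,383

Residents total: 10,464.
Pro-rata amounts: Redwood Bridge 2,239/10,464 × $47,435 = 10,149.75; Harbor Reservoir 3,943/10,464 × $47,435 = 17,874.26; Central Annex 2,192/10,464 × $47,435 = 9,936.69; Meridian Pavilion 1,785/10,464 × $47,435 = 8,091.69; Lower Plaza 305/10,464 × $47,435 = 1,382.61.
Rounded to nearest $1: Redwood Bridge $10,150; Harbor Reservoir $17,874; Central Annex $9,937; Meridian Pavilion $8,092; Lower Plaza $1,383. Sum = $47,436.
Difference $47,435 − $47,436 = −$1 applied to largest residents (Harbor Reservoir): Harbor Reservoir becomes $17,873.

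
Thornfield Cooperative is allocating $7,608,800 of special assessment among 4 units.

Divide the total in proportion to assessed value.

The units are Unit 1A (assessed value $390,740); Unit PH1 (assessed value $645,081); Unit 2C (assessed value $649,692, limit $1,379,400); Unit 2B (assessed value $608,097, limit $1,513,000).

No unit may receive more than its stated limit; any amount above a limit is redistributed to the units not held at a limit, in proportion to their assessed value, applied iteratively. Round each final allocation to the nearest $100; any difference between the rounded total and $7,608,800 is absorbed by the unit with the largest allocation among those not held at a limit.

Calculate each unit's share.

Unit 1A: $1,779,200 | Unit PH1: $2,937,200 | Unit 2C: $1,379,400 | Unit 2B: $1,513,000

Combined assessed value = 2,293,610.
Proportional shares (ignoring caps): Unit 1A 1,296,237.16; Unit PH1 2,139,985.57; Unit 2C 2,155,282.06; Unit 2B 2,017,295.20.
Cap binds for Unit 2C ($1,379,400), Unit 2B ($1,513,000); balance $4,716,400 reallocated over remaining assessed value 1,035,821.
Shares after redistribution: Unit 1A 1,779,155.02 → $1,779,200; Unit PH1 2,937,244.98 → $2,937,200.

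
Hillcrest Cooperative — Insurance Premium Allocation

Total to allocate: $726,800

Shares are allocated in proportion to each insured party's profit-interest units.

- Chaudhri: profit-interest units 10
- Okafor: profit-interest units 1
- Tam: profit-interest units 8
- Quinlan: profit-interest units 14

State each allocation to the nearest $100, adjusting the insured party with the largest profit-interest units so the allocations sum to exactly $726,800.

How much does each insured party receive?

Chaudhri: $220,200; Okafor: $22,000; Tam: $176,200; Quinlan: $308,400

Combined profit-interest units = 33.
Unrounded shares: Chaudhri 10/33 × $726,800 = 220,242.42; Okafor 1/33 × $726,800 = 22,024.24; Tam 8/33 × $726,800 = 176,193.94; Quinlan 14/33 × $726,800 = 308,339.39.
At nearest $100: Chaudhri $220,200; Okafor $22,000; Tam $176,200; Quinlan $308,300. Sum = $726,700.
Difference $726,800 − $726,700 = +$100 applied to largest profit-interest units (Quinlan): Quinlan becomes $308,400.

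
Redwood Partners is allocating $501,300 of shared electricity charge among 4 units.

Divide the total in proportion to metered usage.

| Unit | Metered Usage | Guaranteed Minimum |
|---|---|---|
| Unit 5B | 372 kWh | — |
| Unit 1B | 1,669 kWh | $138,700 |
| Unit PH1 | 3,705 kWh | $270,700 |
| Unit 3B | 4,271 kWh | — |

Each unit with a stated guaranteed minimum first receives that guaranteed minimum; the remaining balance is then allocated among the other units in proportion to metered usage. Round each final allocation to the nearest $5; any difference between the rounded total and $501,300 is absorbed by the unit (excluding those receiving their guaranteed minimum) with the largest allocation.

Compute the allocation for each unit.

Fund the minimums — Unit 1B $138,700; Unit PH1 $270,700. Remaining pool $91,900.
Remaining pool split over remaining metered usage 4,643: Unit 5B 7,363.08 → $7,365; Unit 3B 84,536.92 → $84,535.

Unit 5B: $7,365 | Unit 1B: $138,700 | Unit PH1: $270,700 | Unit 3B: $84,535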